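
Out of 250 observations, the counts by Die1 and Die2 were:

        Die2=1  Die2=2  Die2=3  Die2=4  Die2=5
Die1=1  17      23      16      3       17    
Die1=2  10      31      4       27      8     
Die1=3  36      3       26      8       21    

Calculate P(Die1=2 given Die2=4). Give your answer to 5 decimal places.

0.71053

Total with Die2=4: 3 + 27 + 8 = 38.
P(Die1=2 | Die2=4) = 27/38 = 0.71053.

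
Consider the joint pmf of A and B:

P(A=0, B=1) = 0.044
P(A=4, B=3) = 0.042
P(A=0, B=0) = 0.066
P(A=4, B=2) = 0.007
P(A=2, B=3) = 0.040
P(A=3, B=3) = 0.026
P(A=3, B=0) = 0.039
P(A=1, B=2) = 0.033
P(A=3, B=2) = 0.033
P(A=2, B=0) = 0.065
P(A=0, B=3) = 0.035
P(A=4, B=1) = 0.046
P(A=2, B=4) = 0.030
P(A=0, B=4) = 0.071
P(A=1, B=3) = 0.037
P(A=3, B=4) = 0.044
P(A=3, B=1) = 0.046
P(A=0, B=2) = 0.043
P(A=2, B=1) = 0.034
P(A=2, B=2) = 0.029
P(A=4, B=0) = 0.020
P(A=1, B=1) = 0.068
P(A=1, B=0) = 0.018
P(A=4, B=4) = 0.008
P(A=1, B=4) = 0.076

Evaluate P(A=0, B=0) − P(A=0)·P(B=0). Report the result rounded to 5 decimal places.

0.01213

P(A=0) = 0.066 + 0.044 + 0.043 + 0.035 + 0.071 = 0.259.
P(B=0) = 0.066 + 0.018 + 0.065 + 0.039 + 0.020 = 0.208.
P(A=0, B=0) − P(A=0)P(B=0) = 0.066 − 0.259×0.208 = 0.01213.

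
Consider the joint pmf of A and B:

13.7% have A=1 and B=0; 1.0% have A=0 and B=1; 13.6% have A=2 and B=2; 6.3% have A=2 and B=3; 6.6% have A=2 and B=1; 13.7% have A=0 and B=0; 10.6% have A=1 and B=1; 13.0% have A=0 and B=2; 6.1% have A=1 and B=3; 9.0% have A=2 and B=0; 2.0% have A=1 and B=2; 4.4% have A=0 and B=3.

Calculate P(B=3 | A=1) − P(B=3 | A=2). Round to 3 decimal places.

P(A=1) = 0.137 + 0.106 + 0.020 + 0.061 = 0.324; P(B=3 | A=1) = 0.061/0.324 = 0.1883.
P(A=2) = 0.090 + 0.066 + 0.136 + 0.063 = 0.355; P(B=3 | A=2) = 0.063/0.355 = 0.1775.
Difference = 0.011.

0.011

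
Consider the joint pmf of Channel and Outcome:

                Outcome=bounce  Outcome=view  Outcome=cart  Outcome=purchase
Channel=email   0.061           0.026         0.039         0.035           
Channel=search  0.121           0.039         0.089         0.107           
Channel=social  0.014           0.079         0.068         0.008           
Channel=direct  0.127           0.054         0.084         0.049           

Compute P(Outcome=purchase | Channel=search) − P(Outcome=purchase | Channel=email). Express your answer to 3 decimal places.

0.083

P(Channel=search) = 0.121 + 0.039 + 0.089 + 0.107 = 0.356; P(Outcome=purchase | Channel=search) = 0.107/0.356 = 0.3006.
P(Channel=email) = 0.061 + 0.026 + 0.039 + 0.035 = 0.161; P(Outcome=purchase | Channel=email) = 0.035/0.161 = 0.2174.
Difference = 0.083.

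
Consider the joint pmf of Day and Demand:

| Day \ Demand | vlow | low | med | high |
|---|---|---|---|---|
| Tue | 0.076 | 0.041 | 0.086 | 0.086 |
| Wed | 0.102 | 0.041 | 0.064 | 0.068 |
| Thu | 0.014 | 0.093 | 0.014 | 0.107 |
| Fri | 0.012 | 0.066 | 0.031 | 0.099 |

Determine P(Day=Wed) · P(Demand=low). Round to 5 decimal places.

P(Day=Wed) = 0.102 + 0.041 + 0.064 + 0.068 = 0.275.
P(Demand=low) = 0.041 + 0.041 + 0.093 + 0.066 = 0.241.
Product: 0.275 × 0.241 = 0.06628.

0.06628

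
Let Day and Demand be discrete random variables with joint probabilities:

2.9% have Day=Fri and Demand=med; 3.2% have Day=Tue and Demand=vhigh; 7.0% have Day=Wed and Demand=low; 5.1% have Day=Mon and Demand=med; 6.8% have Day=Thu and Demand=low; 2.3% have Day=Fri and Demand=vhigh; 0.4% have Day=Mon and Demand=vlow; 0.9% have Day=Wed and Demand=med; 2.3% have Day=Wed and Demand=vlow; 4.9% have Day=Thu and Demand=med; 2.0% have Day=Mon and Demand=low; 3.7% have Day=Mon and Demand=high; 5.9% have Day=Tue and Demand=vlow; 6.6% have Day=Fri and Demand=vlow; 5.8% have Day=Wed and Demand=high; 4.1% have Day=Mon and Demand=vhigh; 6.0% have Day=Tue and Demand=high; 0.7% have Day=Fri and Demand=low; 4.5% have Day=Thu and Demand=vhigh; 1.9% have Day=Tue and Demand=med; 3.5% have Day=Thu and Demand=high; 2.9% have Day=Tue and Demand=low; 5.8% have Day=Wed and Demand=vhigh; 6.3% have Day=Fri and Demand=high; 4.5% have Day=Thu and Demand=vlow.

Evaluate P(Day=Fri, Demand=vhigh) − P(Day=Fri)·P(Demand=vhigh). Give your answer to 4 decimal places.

-0.0144

P(Day=Fri) = 0.066 + 0.007 + 0.029 + 0.063 + 0.023 = 0.188.
P(Demand=vhigh) = 0.041 + 0.032 + 0.058 + 0.045 + 0.023 = 0.199.
P(Day=Fri, Demand=vhigh) − P(Day=Fri)P(Demand=vhigh) = 0.023 − 0.188×0.199 = -0.0144.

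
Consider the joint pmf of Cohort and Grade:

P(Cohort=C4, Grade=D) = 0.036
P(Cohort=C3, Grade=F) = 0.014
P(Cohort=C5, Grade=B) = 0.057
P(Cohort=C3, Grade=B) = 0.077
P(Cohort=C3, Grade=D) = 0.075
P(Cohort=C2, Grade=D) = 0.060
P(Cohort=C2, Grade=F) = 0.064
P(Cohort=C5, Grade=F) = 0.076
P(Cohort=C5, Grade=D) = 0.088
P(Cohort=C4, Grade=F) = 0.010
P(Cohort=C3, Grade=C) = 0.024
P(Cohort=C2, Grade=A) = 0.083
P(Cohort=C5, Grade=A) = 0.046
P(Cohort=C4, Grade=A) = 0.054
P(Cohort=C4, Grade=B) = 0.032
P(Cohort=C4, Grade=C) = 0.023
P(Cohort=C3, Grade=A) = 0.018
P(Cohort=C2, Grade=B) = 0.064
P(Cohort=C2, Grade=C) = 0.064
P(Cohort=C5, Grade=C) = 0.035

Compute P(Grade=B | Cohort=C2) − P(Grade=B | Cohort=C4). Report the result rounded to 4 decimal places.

-0.0154

P(Cohort=C2) = 0.083 + 0.064 + 0.064 + 0.060 + 0.064 = 0.335; P(Grade=B | Cohort=C2) = 0.064/0.335 = 0.19104.
P(Cohort=C4) = 0.054 + 0.032 + 0.023 + 0.036 + 0.010 = 0.155; P(Grade=B | Cohort=C4) = 0.032/0.155 = 0.20645.
Difference = -0.0154.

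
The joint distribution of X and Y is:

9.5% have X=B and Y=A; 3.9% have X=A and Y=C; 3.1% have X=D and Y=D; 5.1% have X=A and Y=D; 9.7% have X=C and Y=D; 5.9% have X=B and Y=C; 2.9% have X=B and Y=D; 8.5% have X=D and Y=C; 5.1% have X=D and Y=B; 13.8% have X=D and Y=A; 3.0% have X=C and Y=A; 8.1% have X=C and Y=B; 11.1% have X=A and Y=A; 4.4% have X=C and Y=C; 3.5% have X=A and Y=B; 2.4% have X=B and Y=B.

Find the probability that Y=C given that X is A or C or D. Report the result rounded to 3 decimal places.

0.212

P(X=A) = 0.111 + 0.035 + 0.039 + 0.051 = 0.236.
P(X=C) = 0.030 + 0.081 + 0.044 + 0.097 = 0.252.
P(X=D) = 0.138 + 0.051 + 0.085 + 0.031 = 0.305.
P(X ∈ {A, C, D}) = 0.236 + 0.252 + 0.305 = 0.793; P(Y=C, X ∈ {A, C, D}) = 0.039 + 0.044 + 0.085 = 0.168.
P(Y=C | X ∈ {A, C, D}) = 0.168/0.793 = 0.212.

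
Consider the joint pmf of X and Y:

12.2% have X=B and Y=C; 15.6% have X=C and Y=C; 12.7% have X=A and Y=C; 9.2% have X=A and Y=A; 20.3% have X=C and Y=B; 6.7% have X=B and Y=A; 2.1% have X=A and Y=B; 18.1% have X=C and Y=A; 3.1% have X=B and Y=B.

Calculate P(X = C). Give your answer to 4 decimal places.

P(X=C) = 0.181 + 0.203 + 0.156 = 0.540.

0.5400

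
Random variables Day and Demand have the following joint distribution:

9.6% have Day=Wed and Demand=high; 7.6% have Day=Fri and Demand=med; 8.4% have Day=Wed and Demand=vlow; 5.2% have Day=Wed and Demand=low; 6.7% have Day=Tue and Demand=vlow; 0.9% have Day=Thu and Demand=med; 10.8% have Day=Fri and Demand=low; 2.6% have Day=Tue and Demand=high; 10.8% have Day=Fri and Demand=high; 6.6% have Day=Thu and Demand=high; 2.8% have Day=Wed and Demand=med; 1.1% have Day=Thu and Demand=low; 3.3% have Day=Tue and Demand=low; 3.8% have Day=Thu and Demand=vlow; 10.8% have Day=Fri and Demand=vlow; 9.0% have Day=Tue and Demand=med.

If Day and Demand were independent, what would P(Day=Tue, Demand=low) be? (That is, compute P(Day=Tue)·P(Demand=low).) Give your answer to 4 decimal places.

P(Day=Tue) = 0.067 + 0.033 + 0.090 + 0.026 = 0.216.
P(Demand=low) = 0.033 + 0.052 + 0.011 + 0.108 = 0.204.
Product: 0.216 × 0.204 = 0.0441.

0.0441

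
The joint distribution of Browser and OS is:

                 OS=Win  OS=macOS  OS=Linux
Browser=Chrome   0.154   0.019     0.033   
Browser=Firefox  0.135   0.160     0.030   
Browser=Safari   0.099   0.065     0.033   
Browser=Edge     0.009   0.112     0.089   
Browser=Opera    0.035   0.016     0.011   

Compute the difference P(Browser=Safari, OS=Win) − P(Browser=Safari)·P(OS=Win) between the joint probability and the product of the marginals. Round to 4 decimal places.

0.0139

P(Browser=Safari) = 0.099 + 0.065 + 0.033 = 0.197.
P(OS=Win) = 0.154 + 0.135 + 0.099 + 0.009 + 0.035 = 0.432.
P(Browser=Safari, OS=Win) − P(Browser=Safari)P(OS=Win) = 0.099 − 0.197×0.432 = 0.0139.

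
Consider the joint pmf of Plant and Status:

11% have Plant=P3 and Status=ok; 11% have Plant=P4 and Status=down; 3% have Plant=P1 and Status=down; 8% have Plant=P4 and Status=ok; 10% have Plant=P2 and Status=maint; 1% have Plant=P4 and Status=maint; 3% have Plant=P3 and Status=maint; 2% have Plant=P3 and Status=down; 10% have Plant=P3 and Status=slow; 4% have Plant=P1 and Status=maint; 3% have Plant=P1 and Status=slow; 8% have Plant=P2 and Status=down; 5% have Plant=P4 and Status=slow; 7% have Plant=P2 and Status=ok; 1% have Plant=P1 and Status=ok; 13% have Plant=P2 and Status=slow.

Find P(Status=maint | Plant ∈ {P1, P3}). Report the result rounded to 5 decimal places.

0.18919

P(Plant=P1) = 0.01 + 0.03 + 0.03 + 0.04 = 0.11.
P(Plant=P3) = 0.11 + 0.10 + 0.02 + 0.03 = 0.26.
P(Plant ∈ {P1, P3}) = 0.11 + 0.26 = 0.37; P(Status=maint, Plant ∈ {P1, P3}) = 0.04 + 0.03 = 0.07.
P(Status=maint | Plant ∈ {P1, P3}) = 0.07/0.37 = 0.18919.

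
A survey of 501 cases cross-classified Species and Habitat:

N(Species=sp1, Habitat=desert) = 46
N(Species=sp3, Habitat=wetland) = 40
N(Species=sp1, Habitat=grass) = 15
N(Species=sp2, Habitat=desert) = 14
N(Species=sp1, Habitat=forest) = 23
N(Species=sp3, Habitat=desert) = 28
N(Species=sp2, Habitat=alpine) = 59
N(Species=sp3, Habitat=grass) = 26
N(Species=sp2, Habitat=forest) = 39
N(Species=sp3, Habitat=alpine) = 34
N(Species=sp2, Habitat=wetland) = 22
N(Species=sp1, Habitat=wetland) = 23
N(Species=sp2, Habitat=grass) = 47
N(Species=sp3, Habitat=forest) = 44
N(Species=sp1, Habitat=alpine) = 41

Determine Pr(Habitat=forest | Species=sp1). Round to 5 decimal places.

Total with Species=sp1: 23 + 15 + 23 + 46 + 41 = 148.
P(Habitat=forest | Species=sp1) = 23/148 = 0.15541.

0.15541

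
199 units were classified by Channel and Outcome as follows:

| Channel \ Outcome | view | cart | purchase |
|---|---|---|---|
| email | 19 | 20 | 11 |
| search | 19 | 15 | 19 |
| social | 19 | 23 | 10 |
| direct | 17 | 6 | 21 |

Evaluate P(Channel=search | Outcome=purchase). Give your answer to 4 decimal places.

0.3115

Total with Outcome=purchase: 11 + 19 + 10 + 21 = 61.
P(Channel=search | Outcome=purchase) = 19/61 = 0.3115.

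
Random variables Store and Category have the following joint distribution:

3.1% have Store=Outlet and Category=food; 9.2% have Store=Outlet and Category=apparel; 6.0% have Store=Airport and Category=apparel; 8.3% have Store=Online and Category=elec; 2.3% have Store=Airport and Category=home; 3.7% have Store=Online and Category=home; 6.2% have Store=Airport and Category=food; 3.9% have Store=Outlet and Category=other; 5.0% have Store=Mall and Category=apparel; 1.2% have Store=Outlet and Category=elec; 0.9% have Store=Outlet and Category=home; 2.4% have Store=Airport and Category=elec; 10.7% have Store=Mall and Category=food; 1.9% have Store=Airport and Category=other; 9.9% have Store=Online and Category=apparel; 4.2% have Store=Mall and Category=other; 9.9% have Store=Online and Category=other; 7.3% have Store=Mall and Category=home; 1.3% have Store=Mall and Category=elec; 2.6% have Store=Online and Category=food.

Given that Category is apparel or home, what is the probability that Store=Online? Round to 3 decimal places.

0.307

P(Category=apparel) = 0.050 + 0.060 + 0.092 + 0.099 = 0.301.
P(Category=home) = 0.073 + 0.023 + 0.009 + 0.037 = 0.142.
P(Category ∈ {apparel, home}) = 0.301 + 0.142 = 0.443; P(Store=Online, Category ∈ {apparel, home}) = 0.099 + 0.037 = 0.136.
P(Store=Online | Category ∈ {apparel, home}) = 0.136/0.443 = 0.307.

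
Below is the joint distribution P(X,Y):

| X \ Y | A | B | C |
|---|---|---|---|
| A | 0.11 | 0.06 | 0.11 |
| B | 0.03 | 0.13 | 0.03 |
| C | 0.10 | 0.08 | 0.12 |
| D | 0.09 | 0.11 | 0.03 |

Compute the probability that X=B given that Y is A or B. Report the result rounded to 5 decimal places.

0.22535

P(Y=A) = 0.11 + 0.03 + 0.10 + 0.09 = 0.33.
P(Y=B) = 0.06 + 0.13 + 0.08 + 0.11 = 0.38.
P(Y ∈ {A, B}) = 0.33 + 0.38 = 0.71; P(X=B, Y ∈ {A, B}) = 0.03 + 0.13 = 0.16.
P(X=B | Y ∈ {A, B}) = 0.16/0.71 = 0.22535.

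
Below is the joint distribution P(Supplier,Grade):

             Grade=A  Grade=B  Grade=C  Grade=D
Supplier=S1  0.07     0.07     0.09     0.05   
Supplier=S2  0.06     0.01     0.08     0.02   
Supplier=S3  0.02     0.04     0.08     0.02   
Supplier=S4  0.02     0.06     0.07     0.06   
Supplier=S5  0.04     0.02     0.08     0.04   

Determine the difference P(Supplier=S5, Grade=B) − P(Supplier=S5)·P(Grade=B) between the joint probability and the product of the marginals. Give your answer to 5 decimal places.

-0.01600

P(Supplier=S5) = 0.04 + 0.02 + 0.08 + 0.04 = 0.18.
P(Grade=B) = 0.07 + 0.01 + 0.04 + 0.06 + 0.02 = 0.20.
P(Supplier=S5, Grade=B) − P(Supplier=S5)P(Grade=B) = 0.02 − 0.18×0.20 = -0.01600.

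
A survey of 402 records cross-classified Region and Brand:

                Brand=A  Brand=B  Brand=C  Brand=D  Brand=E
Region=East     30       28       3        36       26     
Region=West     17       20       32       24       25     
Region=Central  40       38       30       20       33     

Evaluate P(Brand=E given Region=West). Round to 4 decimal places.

Total with Region=West: 17 + 20 + 32 + 24 + 25 = 118.
P(Brand=E | Region=West) = 25/118 = 0.2119.

0.2119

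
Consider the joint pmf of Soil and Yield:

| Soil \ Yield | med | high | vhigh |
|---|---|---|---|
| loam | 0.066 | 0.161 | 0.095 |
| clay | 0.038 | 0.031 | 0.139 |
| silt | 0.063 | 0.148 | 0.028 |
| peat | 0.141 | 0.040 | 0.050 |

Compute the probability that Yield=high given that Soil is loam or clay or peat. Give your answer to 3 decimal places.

0.305

P(Soil=loam) = 0.066 + 0.161 + 0.095 = 0.322.
P(Soil=clay) = 0.038 + 0.031 + 0.139 = 0.208.
P(Soil=peat) = 0.141 + 0.040 + 0.050 = 0.231.
P(Soil ∈ {loam, clay, peat}) = 0.322 + 0.208 + 0.231 = 0.761; P(Yield=high, Soil ∈ {loam, clay, peat}) = 0.161 + 0.031 + 0.040 = 0.232.
P(Yield=high | Soil ∈ {loam, clay, peat}) = 0.232/0.761 = 0.305.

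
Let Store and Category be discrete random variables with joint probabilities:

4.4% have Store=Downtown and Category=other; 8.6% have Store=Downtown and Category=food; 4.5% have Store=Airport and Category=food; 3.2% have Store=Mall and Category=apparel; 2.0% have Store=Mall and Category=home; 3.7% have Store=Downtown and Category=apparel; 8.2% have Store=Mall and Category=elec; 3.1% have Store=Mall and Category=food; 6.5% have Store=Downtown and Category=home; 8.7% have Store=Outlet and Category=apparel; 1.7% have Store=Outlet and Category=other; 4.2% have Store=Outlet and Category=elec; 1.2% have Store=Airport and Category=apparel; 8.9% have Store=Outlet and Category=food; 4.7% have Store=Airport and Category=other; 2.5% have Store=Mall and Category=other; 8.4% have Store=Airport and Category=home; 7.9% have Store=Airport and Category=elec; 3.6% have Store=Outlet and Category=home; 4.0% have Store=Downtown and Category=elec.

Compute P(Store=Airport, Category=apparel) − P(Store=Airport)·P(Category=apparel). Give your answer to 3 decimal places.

-0.033

P(Store=Airport) = 0.045 + 0.012 + 0.079 + 0.084 + 0.047 = 0.267.
P(Category=apparel) = 0.037 + 0.032 + 0.012 + 0.087 = 0.168.
P(Store=Airport, Category=apparel) − P(Store=Airport)P(Category=apparel) = 0.012 − 0.267×0.168 = -0.033.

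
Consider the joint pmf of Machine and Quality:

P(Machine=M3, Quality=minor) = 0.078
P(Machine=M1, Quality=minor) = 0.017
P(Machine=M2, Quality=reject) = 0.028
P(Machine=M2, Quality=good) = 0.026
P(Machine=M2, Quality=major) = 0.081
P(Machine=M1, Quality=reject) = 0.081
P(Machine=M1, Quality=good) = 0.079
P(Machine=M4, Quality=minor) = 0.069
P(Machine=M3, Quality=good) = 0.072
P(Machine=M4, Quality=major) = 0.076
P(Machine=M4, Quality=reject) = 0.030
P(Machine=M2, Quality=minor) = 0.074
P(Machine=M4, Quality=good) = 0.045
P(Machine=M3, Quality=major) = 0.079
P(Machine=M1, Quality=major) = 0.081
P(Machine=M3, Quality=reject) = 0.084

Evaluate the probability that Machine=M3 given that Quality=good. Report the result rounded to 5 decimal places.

0.32432

P(Quality=good) = 0.079 + 0.026 + 0.072 + 0.045 = 0.222.
P(Machine=M3 | Quality=good) = 0.072/0.222 = 0.32432.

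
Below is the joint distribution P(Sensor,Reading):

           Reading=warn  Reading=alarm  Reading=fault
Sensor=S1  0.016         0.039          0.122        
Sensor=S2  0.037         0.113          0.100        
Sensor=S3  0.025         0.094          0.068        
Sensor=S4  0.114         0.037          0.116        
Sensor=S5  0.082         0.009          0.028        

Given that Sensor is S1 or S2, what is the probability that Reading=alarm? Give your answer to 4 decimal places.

P(Sensor=S1) = 0.016 + 0.039 + 0.122 = 0.177.
P(Sensor=S2) = 0.037 + 0.113 + 0.100 = 0.250.
P(Sensor ∈ {S1, S2}) = 0.177 + 0.250 = 0.427; P(Reading=alarm, Sensor ∈ {S1, S2}) = 0.039 + 0.113 = 0.152.
P(Reading=alarm | Sensor ∈ {S1, S2}) = 0.152/0.427 = 0.3560.

0.3560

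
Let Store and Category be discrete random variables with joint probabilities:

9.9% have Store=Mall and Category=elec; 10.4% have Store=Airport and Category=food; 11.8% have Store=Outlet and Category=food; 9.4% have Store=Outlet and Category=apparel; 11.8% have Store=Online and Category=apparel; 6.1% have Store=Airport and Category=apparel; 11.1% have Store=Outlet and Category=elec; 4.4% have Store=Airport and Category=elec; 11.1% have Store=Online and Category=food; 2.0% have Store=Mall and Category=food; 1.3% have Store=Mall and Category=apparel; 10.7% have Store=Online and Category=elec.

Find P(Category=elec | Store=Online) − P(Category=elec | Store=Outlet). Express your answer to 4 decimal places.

-0.0252

P(Store=Online) = 0.111 + 0.118 + 0.107 = 0.336; P(Category=elec | Store=Online) = 0.107/0.336 = 0.31845.
P(Store=Outlet) = 0.118 + 0.094 + 0.111 = 0.323; P(Category=elec | Store=Outlet) = 0.111/0.323 = 0.34365.
Difference = -0.0252.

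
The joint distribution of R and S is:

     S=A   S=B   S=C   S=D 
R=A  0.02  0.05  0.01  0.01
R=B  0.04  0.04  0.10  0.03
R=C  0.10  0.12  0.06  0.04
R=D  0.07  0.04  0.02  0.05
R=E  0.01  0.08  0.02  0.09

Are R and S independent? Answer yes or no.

P(R=B) = 0.21 and P(S=C) = 0.21, so their product is 0.0441, but P(R=B, S=C) = 0.10. Since these differ, R and S are not independent.

no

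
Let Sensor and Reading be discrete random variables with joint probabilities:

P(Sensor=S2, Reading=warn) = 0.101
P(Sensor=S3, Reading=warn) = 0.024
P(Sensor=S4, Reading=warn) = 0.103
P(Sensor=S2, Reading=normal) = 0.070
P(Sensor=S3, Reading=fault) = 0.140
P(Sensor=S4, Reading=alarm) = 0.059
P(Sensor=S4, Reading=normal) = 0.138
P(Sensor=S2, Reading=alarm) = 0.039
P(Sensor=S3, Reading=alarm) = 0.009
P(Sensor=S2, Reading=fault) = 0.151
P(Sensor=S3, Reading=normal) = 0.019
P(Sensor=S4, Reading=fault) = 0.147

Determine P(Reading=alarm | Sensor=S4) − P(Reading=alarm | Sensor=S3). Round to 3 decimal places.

P(Sensor=S4) = 0.138 + 0.103 + 0.059 + 0.147 = 0.447; P(Reading=alarm | Sensor=S4) = 0.059/0.447 = 0.1320.
P(Sensor=S3) = 0.019 + 0.024 + 0.009 + 0.140 = 0.192; P(Reading=alarm | Sensor=S3) = 0.009/0.192 = 0.0469.
Difference = 0.085.

0.085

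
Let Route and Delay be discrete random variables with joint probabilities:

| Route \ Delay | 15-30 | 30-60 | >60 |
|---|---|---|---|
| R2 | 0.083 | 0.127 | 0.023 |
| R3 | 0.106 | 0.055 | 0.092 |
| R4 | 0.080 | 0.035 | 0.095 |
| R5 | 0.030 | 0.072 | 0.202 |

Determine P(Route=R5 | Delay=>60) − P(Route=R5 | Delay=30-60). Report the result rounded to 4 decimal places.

0.2412

P(Delay=>60) = 0.023 + 0.092 + 0.095 + 0.202 = 0.412; P(Route=R5 | Delay=>60) = 0.202/0.412 = 0.49029.
P(Delay=30-60) = 0.127 + 0.055 + 0.035 + 0.072 = 0.289; P(Route=R5 | Delay=30-60) = 0.072/0.289 = 0.24913.
Difference = 0.2412.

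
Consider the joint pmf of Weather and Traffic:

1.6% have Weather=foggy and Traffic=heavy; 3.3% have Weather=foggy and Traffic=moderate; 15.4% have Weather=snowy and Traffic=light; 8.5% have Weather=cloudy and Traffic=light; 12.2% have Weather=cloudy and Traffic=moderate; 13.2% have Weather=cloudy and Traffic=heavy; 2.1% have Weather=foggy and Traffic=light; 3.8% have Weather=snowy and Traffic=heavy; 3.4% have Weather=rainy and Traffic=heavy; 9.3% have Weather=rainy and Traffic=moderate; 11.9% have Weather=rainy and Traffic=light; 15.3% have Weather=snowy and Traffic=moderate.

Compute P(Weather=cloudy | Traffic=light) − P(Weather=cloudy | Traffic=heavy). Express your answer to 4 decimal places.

-0.3757

P(Traffic=light) = 0.085 + 0.119 + 0.154 + 0.021 = 0.379; P(Weather=cloudy | Traffic=light) = 0.085/0.379 = 0.22427.
P(Traffic=heavy) = 0.132 + 0.034 + 0.038 + 0.016 = 0.220; P(Weather=cloudy | Traffic=heavy) = 0.132/0.220 = 0.60000.
Difference = -0.3757.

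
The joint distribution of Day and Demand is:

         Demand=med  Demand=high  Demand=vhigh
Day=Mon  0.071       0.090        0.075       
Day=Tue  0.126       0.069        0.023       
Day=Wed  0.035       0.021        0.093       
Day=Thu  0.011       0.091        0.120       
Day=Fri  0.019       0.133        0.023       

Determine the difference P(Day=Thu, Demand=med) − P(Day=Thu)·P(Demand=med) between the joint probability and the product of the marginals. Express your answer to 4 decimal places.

-0.0472

P(Day=Thu) = 0.011 + 0.091 + 0.120 = 0.222.
P(Demand=med) = 0.071 + 0.126 + 0.035 + 0.011 + 0.019 = 0.262.
P(Day=Thu, Demand=med) − P(Day=Thu)P(Demand=med) = 0.011 − 0.222×0.262 = -0.0472.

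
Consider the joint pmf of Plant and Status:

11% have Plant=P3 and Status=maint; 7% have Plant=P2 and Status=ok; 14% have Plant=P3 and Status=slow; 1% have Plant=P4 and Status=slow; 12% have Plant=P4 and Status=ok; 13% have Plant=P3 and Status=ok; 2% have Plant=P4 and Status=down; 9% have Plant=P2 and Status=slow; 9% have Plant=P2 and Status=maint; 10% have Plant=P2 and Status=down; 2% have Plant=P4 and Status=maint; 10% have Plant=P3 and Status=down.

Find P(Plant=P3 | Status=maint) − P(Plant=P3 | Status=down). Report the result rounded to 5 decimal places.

P(Status=maint) = 0.09 + 0.11 + 0.02 = 0.22; P(Plant=P3 | Status=maint) = 0.11/0.22 = 0.500000.
P(Status=down) = 0.10 + 0.10 + 0.02 = 0.22; P(Plant=P3 | Status=down) = 0.10/0.22 = 0.454545.
Difference = 0.04545.

0.04545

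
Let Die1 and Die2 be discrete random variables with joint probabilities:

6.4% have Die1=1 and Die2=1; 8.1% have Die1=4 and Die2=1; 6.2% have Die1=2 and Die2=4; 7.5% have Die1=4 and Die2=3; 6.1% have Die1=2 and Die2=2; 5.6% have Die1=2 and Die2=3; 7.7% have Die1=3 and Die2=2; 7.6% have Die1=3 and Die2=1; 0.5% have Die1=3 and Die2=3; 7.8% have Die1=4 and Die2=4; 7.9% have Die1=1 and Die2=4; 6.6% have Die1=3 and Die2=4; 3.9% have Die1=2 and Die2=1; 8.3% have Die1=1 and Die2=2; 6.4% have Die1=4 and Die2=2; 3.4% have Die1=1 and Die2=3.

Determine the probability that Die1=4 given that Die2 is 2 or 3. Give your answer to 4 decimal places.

P(Die2=2) = 0.083 + 0.061 + 0.077 + 0.064 = 0.285.
P(Die2=3) = 0.034 + 0.056 + 0.005 + 0.075 = 0.170.
P(Die2 ∈ {2, 3}) = 0.285 + 0.170 = 0.455; P(Die1=4, Die2 ∈ {2, 3}) = 0.064 + 0.075 = 0.139.
P(Die1=4 | Die2 ∈ {2, 3}) = 0.139/0.455 = 0.3055.

0.3055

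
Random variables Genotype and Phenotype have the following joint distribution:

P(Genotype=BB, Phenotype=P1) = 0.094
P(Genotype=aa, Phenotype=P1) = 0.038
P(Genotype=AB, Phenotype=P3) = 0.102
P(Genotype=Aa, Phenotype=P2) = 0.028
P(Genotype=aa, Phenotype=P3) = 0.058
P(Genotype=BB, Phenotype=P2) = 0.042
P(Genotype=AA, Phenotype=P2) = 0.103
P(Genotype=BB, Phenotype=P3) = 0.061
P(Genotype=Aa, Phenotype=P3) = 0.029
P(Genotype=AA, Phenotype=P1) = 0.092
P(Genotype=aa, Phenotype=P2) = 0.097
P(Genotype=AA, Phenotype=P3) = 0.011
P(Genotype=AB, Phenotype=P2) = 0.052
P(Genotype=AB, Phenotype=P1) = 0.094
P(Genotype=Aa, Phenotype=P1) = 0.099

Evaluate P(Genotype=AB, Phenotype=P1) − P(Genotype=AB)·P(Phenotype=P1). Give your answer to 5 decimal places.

-0.00942

P(Genotype=AB) = 0.094 + 0.052 + 0.102 = 0.248.
P(Phenotype=P1) = 0.092 + 0.099 + 0.038 + 0.094 + 0.094 = 0.417.
P(Genotype=AB, Phenotype=P1) − P(Genotype=AB)P(Phenotype=P1) = 0.094 − 0.248×0.417 = -0.00942.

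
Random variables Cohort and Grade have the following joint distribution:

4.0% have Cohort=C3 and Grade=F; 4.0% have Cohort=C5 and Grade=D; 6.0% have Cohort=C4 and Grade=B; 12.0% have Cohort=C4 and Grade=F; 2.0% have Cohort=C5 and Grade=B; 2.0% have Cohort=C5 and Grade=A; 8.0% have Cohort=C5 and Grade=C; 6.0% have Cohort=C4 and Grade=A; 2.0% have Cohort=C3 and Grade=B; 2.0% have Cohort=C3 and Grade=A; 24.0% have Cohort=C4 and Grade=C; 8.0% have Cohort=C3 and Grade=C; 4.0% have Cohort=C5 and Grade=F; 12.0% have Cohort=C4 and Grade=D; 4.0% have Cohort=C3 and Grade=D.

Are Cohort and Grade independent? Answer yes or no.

yes

Every cell satisfies P(Cohort,Grade) = P(Cohort)·P(Grade). For instance P(Cohort=C5) = 0.200, P(Grade=D) = 0.200, and 0.200×0.200 = 0.040 matches the joint entry. So Cohort and Grade are independent.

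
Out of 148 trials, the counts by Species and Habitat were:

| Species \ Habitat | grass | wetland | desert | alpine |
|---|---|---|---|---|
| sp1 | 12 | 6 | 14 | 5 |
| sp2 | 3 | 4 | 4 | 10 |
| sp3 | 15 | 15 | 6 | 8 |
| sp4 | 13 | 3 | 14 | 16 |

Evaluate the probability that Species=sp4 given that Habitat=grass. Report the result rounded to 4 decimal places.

Total with Habitat=grass: 12 + 3 + 15 + 13 = 43.
P(Species=sp4 | Habitat=grass) = 13/43 = 0.3023.

0.3023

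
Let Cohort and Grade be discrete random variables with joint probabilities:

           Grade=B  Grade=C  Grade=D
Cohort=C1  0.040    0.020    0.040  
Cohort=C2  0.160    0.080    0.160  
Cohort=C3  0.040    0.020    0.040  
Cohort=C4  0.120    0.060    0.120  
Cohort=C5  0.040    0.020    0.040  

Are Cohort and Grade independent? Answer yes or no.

yes

Every cell satisfies P(Cohort,Grade) = P(Cohort)·P(Grade). For instance P(Cohort=C5) = 0.100, P(Grade=B) = 0.400, and 0.100×0.400 = 0.040 matches the joint entry. So Cohort and Grade are independent.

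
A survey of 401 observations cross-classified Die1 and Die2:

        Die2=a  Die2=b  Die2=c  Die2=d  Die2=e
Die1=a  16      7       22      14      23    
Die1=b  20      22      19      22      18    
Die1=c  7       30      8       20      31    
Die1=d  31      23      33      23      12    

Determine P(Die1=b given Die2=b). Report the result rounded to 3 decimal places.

Total with Die2=b: 7 + 22 + 30 + 23 = 82.
P(Die1=b | Die2=b) = 22/82 = 0.268.

0.268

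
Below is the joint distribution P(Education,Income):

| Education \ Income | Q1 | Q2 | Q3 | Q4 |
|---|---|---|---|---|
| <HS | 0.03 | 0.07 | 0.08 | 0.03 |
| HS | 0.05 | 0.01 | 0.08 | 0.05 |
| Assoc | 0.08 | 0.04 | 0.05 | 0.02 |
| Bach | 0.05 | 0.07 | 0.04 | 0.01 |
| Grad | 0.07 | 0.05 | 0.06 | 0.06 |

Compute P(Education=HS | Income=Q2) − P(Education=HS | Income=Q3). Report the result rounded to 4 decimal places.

-0.2164

P(Income=Q2) = 0.07 + 0.01 + 0.04 + 0.07 + 0.05 = 0.24; P(Education=HS | Income=Q2) = 0.01/0.24 = 0.04167.
P(Income=Q3) = 0.08 + 0.08 + 0.05 + 0.04 + 0.06 = 0.31; P(Education=HS | Income=Q3) = 0.08/0.31 = 0.25806.
Difference = -0.2164.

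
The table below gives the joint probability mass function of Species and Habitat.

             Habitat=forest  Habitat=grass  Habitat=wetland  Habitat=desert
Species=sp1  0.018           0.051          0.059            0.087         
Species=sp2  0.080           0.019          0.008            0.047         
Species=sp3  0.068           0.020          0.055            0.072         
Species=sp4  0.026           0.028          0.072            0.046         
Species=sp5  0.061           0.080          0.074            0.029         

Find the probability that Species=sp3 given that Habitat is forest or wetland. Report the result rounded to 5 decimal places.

P(Habitat=forest) = 0.018 + 0.080 + 0.068 + 0.026 + 0.061 = 0.253.
P(Habitat=wetland) = 0.059 + 0.008 + 0.055 + 0.072 + 0.074 = 0.268.
P(Habitat ∈ {forest, wetland}) = 0.253 + 0.268 = 0.521; P(Species=sp3, Habitat ∈ {forest, wetland}) = 0.068 + 0.055 = 0.123.
P(Species=sp3 | Habitat ∈ {forest, wetland}) = 0.123/0.521 = 0.23608.

0.23608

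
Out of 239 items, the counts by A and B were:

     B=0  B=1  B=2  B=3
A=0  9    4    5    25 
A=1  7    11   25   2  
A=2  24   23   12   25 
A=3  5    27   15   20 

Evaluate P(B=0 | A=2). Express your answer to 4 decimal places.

Total with A=2: 24 + 23 + 12 + 25 = 84.
P(B=0 | A=2) = 24/84 = 0.2857.

0.2857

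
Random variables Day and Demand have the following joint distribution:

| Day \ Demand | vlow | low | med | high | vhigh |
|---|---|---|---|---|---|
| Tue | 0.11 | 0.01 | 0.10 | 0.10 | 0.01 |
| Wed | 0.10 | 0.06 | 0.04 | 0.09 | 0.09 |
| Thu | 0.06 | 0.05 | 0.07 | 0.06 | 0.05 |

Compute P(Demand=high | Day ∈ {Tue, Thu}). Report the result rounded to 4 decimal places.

0.2581

P(Day=Tue) = 0.11 + 0.01 + 0.10 + 0.10 + 0.01 = 0.33.
P(Day=Thu) = 0.06 + 0.05 + 0.07 + 0.06 + 0.05 = 0.29.
P(Day ∈ {Tue, Thu}) = 0.33 + 0.29 = 0.62; P(Demand=high, Day ∈ {Tue, Thu}) = 0.10 + 0.06 = 0.16.
P(Demand=high | Day ∈ {Tue, Thu}) = 0.16/0.62 = 0.2581.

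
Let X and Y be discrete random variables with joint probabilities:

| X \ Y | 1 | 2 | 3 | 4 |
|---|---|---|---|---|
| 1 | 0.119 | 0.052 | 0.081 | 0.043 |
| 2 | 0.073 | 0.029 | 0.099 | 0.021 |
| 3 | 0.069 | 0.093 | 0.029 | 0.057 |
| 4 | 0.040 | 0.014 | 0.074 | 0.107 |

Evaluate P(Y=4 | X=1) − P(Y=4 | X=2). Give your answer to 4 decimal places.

0.0512

P(X=1) = 0.119 + 0.052 + 0.081 + 0.043 = 0.295; P(Y=4 | X=1) = 0.043/0.295 = 0.14576.
P(X=2) = 0.073 + 0.029 + 0.099 + 0.021 = 0.222; P(Y=4 | X=2) = 0.021/0.222 = 0.09459.
Difference = 0.0512.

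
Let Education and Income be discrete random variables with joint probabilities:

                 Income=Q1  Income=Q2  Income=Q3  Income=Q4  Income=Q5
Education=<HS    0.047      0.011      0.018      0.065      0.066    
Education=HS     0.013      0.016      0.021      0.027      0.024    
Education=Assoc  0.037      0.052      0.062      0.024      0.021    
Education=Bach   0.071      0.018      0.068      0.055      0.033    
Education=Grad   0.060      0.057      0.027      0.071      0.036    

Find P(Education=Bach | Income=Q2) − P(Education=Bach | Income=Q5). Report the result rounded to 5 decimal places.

P(Income=Q2) = 0.011 + 0.016 + 0.052 + 0.018 + 0.057 = 0.154; P(Education=Bach | Income=Q2) = 0.018/0.154 = 0.116883.
P(Income=Q5) = 0.066 + 0.024 + 0.021 + 0.033 + 0.036 = 0.180; P(Education=Bach | Income=Q5) = 0.033/0.180 = 0.183333.
Difference = -0.06645.

-0.06645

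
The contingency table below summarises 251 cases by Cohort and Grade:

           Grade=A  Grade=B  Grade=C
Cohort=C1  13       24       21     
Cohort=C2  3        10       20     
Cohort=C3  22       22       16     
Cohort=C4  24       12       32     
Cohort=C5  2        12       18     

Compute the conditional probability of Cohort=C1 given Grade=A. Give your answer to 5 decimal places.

Total with Grade=A: 13 + 3 + 22 + 24 + 2 = 64.
P(Cohort=C1 | Grade=A) = 13/64 = 0.20313.

0.20313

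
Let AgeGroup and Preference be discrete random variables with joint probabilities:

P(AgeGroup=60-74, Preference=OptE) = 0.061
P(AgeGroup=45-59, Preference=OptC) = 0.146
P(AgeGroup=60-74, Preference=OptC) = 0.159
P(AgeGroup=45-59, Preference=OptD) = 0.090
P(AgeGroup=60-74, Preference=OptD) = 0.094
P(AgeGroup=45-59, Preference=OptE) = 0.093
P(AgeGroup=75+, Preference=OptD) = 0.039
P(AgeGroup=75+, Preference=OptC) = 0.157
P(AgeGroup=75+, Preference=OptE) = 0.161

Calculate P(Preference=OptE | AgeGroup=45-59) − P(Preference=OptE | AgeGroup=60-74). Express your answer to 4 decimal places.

P(AgeGroup=45-59) = 0.146 + 0.090 + 0.093 = 0.329; P(Preference=OptE | AgeGroup=45-59) = 0.093/0.329 = 0.28267.
P(AgeGroup=60-74) = 0.159 + 0.094 + 0.061 = 0.314; P(Preference=OptE | AgeGroup=60-74) = 0.061/0.314 = 0.19427.
Difference = 0.0884.

0.0884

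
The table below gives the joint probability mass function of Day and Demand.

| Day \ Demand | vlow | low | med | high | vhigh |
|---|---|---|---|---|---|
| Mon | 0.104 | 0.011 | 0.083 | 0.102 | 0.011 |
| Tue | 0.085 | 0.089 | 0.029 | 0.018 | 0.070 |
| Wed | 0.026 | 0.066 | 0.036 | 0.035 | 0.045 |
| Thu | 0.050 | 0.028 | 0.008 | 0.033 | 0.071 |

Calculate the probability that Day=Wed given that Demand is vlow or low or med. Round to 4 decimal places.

P(Demand=vlow) = 0.104 + 0.085 + 0.026 + 0.050 = 0.265.
P(Demand=low) = 0.011 + 0.089 + 0.066 + 0.028 = 0.194.
P(Demand=med) = 0.083 + 0.029 + 0.036 + 0.008 = 0.156.
P(Demand ∈ {vlow, low, med}) = 0.265 + 0.194 + 0.156 = 0.615; P(Day=Wed, Demand ∈ {vlow, low, med}) = 0.026 + 0.066 + 0.036 = 0.128.
P(Day=Wed | Demand ∈ {vlow, low, med}) = 0.128/0.615 = 0.2081.

0.2081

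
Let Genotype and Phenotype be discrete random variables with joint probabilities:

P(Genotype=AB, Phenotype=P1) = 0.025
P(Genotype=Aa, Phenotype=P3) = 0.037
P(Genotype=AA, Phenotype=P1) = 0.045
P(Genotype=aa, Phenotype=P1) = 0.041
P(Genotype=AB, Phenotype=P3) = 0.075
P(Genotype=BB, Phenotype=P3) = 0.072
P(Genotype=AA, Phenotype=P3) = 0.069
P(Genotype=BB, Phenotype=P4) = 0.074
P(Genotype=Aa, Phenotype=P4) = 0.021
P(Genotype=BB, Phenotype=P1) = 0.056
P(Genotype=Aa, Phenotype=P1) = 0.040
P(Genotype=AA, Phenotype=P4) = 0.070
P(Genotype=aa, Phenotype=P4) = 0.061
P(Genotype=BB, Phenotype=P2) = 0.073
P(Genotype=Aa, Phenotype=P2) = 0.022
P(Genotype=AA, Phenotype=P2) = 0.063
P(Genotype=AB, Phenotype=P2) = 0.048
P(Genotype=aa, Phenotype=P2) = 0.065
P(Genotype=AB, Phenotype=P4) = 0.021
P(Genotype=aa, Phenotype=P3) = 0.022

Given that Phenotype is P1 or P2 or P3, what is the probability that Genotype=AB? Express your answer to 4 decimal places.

0.1965

P(Phenotype=P1) = 0.045 + 0.040 + 0.041 + 0.025 + 0.056 = 0.207.
P(Phenotype=P2) = 0.063 + 0.022 + 0.065 + 0.048 + 0.073 = 0.271.
P(Phenotype=P3) = 0.069 + 0.037 + 0.022 + 0.075 + 0.072 = 0.275.
P(Phenotype ∈ {P1, P2, P3}) = 0.207 + 0.271 + 0.275 = 0.753; P(Genotype=AB, Phenotype ∈ {P1, P2, P3}) = 0.025 + 0.048 + 0.075 = 0.148.
P(Genotype=AB | Phenotype ∈ {P1, P2, P3}) = 0.148/0.753 = 0.1965.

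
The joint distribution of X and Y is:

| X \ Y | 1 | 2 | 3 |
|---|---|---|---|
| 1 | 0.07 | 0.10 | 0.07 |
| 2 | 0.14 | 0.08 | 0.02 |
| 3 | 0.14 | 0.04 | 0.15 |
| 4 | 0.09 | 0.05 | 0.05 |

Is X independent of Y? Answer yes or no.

no

P(X=3) = 0.33 and P(Y=3) = 0.29, so their product is 0.0957, but P(X=3, Y=3) = 0.15. Since these differ, X and Y are not independent.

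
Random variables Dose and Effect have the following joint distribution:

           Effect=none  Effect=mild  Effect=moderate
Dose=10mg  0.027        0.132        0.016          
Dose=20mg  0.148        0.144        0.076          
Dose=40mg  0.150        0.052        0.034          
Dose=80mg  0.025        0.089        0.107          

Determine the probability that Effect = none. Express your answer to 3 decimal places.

P(Effect=none) = 0.027 + 0.148 + 0.150 + 0.025 = 0.350.

0.350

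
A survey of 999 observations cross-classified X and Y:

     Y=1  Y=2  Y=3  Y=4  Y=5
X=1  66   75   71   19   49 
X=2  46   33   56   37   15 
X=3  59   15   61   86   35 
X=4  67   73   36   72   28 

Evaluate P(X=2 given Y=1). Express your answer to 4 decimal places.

Total with Y=1: 66 + 46 + 59 + 67 = 238.
P(X=2 | Y=1) = 46/238 = 0.1933.

0.1933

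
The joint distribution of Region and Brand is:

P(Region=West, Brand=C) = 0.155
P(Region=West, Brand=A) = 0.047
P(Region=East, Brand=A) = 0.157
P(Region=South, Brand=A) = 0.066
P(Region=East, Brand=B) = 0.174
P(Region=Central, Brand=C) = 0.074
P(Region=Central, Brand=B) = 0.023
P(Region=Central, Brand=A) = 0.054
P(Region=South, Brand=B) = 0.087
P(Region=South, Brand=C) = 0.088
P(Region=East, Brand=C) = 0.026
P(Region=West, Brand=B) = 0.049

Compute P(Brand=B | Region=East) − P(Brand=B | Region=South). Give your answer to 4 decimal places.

P(Region=East) = 0.157 + 0.174 + 0.026 = 0.357; P(Brand=B | Region=East) = 0.174/0.357 = 0.48739.
P(Region=South) = 0.066 + 0.087 + 0.088 = 0.241; P(Brand=B | Region=South) = 0.087/0.241 = 0.36100.
Difference = 0.1264.

0.1264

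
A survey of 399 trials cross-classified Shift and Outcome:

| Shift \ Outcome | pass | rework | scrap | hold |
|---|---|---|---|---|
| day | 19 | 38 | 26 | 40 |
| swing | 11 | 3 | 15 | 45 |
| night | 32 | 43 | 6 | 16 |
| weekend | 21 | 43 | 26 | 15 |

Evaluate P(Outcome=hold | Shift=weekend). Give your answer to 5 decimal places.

Total with Shift=weekend: 21 + 43 + 26 + 15 = 105.
P(Outcome=hold | Shift=weekend) = 15/105 = 0.14286.

0.14286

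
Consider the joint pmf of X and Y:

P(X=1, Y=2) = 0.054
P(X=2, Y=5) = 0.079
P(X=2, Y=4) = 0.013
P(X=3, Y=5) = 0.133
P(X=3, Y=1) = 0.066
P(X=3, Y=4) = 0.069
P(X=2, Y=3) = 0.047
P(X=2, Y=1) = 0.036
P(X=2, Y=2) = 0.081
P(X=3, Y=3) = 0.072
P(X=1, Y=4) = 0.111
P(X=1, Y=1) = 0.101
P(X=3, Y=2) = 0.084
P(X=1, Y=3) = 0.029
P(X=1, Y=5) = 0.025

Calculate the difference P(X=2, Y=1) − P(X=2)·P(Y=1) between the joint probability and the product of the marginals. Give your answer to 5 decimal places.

-0.01597

P(X=2) = 0.036 + 0.081 + 0.047 + 0.013 + 0.079 = 0.256.
P(Y=1) = 0.101 + 0.036 + 0.066 = 0.203.
P(X=2, Y=1) − P(X=2)P(Y=1) = 0.036 − 0.256×0.203 = -0.01597.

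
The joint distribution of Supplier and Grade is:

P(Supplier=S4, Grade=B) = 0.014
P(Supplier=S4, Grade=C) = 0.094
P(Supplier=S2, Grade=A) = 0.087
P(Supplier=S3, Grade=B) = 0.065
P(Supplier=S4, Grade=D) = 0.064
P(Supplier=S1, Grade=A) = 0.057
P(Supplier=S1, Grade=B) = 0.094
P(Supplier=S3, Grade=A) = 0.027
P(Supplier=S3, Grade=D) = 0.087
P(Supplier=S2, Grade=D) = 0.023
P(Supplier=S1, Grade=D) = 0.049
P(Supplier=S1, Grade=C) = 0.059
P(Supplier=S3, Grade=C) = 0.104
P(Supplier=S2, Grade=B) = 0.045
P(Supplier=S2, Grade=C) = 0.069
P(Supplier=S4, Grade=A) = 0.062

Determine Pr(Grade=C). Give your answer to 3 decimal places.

0.326

P(Grade=C) = 0.059 + 0.069 + 0.104 + 0.094 = 0.326.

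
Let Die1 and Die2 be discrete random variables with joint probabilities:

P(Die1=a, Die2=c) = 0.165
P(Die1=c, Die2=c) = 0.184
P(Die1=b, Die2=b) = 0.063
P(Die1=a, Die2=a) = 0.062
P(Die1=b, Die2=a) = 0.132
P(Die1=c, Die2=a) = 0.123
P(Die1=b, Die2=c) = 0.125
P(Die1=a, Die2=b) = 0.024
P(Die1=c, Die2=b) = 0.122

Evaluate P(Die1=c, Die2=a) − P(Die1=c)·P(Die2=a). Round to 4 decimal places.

P(Die1=c) = 0.123 + 0.122 + 0.184 = 0.429.
P(Die2=a) = 0.062 + 0.132 + 0.123 = 0.317.
P(Die1=c, Die2=a) − P(Die1=c)P(Die2=a) = 0.123 − 0.429×0.317 = -0.0130.

-0.0130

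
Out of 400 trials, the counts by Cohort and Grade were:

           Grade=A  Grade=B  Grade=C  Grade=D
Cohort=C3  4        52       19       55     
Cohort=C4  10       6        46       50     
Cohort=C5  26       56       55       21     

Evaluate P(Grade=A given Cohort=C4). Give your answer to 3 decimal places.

Total with Cohort=C4: 10 + 6 + 46 + 50 = 112.
P(Grade=A | Cohort=C4) = 10/112 = 0.089.

0.089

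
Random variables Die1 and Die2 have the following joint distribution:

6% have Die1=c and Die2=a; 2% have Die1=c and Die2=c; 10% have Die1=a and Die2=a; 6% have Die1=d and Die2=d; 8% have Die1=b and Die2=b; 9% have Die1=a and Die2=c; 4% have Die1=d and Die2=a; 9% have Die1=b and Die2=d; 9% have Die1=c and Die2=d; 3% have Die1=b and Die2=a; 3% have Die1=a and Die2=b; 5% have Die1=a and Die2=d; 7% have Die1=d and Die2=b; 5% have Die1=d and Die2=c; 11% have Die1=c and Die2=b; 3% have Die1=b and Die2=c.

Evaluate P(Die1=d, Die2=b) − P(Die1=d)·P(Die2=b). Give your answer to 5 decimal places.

P(Die1=d) = 0.04 + 0.07 + 0.05 + 0.06 = 0.22.
P(Die2=b) = 0.03 + 0.08 + 0.11 + 0.07 = 0.29.
P(Die1=d, Die2=b) − P(Die1=d)P(Die2=b) = 0.07 − 0.22×0.29 = 0.00620.

0.00620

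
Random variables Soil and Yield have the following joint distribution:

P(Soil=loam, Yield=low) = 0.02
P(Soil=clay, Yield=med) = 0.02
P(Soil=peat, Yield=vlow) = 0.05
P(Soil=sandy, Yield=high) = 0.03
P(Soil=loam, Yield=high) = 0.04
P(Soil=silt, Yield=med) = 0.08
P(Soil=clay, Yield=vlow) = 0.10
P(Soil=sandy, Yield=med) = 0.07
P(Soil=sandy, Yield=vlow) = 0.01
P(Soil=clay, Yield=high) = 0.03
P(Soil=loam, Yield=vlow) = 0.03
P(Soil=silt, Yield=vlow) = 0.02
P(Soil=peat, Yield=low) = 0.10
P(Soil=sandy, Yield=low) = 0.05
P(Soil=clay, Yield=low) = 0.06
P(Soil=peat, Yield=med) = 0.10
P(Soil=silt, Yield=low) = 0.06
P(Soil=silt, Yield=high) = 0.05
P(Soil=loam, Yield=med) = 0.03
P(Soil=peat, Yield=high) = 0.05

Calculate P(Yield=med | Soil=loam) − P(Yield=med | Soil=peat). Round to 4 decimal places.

P(Soil=loam) = 0.03 + 0.02 + 0.03 + 0.04 = 0.12; P(Yield=med | Soil=loam) = 0.03/0.12 = 0.25000.
P(Soil=peat) = 0.05 + 0.10 + 0.10 + 0.05 = 0.30; P(Yield=med | Soil=peat) = 0.10/0.30 = 0.33333.
Difference = -0.0833.

-0.0833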